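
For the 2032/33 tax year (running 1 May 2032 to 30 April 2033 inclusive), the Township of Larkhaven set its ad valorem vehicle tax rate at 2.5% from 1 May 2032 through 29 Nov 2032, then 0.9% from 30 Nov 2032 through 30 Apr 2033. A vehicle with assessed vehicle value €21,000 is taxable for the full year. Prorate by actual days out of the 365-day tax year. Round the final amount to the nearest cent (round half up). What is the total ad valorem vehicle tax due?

1 May – 29 Nov 2032: 213 days at 2.5% → €21,000 × 2.5% × 213/365 = €306.3699
30 Nov 2032 – 30 Apr 2033: 152 days at 0.9% → €21,000 × 0.9% × 152/365 = €78.7068
Total = €385.0767

€385.08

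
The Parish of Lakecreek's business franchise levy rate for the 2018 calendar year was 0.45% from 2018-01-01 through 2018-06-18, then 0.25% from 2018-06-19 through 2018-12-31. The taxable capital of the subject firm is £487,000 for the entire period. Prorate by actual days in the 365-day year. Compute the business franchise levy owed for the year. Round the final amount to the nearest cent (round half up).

2018-01-01 to 2018-06-18: 169 days at 0.45% → £487,000 × 0.45% × 169/365 = £1,014.6945
2018-06-19 to 2018-12-31: 196 days at 0.25% → £487,000 × 0.25% × 196/365 = £653.7808
Total = £1,668.4753

£1,668.48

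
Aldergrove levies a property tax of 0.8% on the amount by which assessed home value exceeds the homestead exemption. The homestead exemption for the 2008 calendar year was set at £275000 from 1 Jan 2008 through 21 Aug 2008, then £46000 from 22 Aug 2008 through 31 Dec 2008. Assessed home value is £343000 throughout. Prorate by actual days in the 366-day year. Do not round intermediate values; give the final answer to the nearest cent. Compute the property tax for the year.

1 Jan – 21 Aug 2008: 234 days, exemption £275000 → (£343000 − £275000) × 0.8% × 234/366 = £347.8033
22 Aug – 31 Dec 2008: 132 days, exemption £46000 → (£343000 − £46000) × 0.8% × 132/366 = £856.9180
Total = £1204.7213

£1204.72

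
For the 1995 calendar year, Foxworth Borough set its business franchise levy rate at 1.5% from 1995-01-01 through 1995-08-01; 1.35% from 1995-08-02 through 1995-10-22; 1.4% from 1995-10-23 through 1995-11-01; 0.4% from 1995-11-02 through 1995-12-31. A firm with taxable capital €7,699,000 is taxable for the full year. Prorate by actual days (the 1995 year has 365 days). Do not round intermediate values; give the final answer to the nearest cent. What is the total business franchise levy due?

€98,758.13

1995-01-01 to 1995-08-01: 213 days at 1.5% → €7,699,000 × 1.5% × 213/365 = €67,392.6164
1995-08-02 to 1995-10-22: 82 days at 1.35% → €7,699,000 × 1.35% × 82/365 = €23,350.1178
1995-10-23 to 1995-11-01: 10 days at 1.4% → €7,699,000 × 1.4% × 10/365 = €2,953.0411
1995-11-02 to 1995-12-31: 60 days at 0.4% → €7,699,000 × 0.4% × 60/365 = €5,062.3562
Total = €98,758.1315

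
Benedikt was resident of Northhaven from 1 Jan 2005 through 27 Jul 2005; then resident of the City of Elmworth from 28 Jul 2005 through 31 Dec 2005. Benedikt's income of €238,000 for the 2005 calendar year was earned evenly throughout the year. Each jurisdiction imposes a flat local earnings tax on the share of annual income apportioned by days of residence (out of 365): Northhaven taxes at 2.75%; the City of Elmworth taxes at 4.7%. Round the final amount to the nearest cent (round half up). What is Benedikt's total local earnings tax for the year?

€8,541.27

Northhaven, 1 Jan – 27 Jul 2005: 208 days → €238,000 × 2.75% × 208/365 = €3,729.7534
The City of Elmworth, 28 Jul – 31 Dec 2005: 157 days → €238,000 × 4.7% × 157/365 = €4,811.5123
Total = €8,541.2658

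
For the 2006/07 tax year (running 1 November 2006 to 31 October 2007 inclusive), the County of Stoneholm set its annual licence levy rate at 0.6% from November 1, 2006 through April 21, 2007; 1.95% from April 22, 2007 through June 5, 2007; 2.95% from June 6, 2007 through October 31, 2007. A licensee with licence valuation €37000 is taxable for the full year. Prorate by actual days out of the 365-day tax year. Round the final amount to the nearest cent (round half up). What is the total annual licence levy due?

November 1, 2006 – April 21, 2007: 172 days at 0.6% → €37000 × 0.6% × 172/365 = €104.6137
April 22 – June 5, 2007: 45 days at 1.95% → €37000 × 1.95% × 45/365 = €88.9521
June 6 – October 31, 2007: 148 days at 2.95% → €37000 × 2.95% × 148/365 = €442.5808
Total = €636.1466

€636.15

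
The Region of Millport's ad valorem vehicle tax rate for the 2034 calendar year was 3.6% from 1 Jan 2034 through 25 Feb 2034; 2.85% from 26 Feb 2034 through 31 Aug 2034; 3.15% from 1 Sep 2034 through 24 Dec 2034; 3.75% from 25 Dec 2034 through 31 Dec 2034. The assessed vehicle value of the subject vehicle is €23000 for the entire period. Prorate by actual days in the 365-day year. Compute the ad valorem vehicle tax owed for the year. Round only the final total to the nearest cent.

1 Jan – 25 Feb 2034: 56 days at 3.6% → €23000 × 3.6% × 56/365 = €127.0356
26 Feb – 31 Aug 2034: 187 days at 2.85% → €23000 × 2.85% × 187/365 = €335.8315
1 Sep – 24 Dec 2034: 115 days at 3.15% → €23000 × 3.15% × 115/365 = €228.2671
25 Dec – 31 Dec 2034: 7 days at 3.75% → €23000 × 3.75% × 7/365 = €16.5411
Total = €707.6753

€707.68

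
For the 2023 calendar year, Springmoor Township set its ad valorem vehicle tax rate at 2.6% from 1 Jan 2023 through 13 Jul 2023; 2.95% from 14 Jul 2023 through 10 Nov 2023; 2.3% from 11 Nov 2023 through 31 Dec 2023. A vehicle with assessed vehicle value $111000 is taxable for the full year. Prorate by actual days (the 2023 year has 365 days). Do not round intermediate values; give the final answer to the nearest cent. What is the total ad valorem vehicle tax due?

1 Jan – 13 Jul 2023: 194 days at 2.6% → $111000 × 2.6% × 194/365 = $1533.9288
14 Jul – 10 Nov 2023: 120 days at 2.95% → $111000 × 2.95% × 120/365 = $1076.5479
11 Nov – 31 Dec 2023: 51 days at 2.3% → $111000 × 2.3% × 51/365 = $356.7205
Total = $2967.1973

$2967.20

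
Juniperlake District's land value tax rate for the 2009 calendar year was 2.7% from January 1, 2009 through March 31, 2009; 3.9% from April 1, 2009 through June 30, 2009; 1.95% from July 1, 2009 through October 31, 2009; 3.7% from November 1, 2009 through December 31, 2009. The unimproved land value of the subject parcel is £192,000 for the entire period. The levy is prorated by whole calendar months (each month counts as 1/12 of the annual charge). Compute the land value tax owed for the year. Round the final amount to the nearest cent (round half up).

£5,600.00

January 1 – March 31, 2009: 3 months at 2.7% → £192,000 × 2.7% × 3/12 = £1,296.0000
April 1 – June 30, 2009: 3 months at 3.9% → £192,000 × 3.9% × 3/12 = £1,872.0000
July 1 – October 31, 2009: 4 months at 1.95% → £192,000 × 1.95% × 4/12 = £1,248.0000
November 1 – December 31, 2009: 2 months at 3.7% → £192,000 × 3.7% × 2/12 = £1,184.0000
Total = £5,600.0000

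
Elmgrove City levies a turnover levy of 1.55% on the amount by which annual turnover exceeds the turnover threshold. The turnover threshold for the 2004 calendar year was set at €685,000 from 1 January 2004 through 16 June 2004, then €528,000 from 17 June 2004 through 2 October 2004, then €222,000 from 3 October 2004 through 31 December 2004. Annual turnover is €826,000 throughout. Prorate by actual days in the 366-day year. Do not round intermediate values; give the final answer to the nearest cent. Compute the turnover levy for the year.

€4,668.30

1 January – 16 June 2004: 168 days, exemption €685,000 → (€826,000 − €685,000) × 1.55% × 168/366 = €1,003.1803
17 June – 2 October 2004: 108 days, exemption €528,000 → (€826,000 − €528,000) × 1.55% × 108/366 = €1,362.9836
3 October – 31 December 2004: 90 days, exemption €222,000 → (€826,000 − €222,000) × 1.55% × 90/366 = €2,302.1311
Total = €4,668.2951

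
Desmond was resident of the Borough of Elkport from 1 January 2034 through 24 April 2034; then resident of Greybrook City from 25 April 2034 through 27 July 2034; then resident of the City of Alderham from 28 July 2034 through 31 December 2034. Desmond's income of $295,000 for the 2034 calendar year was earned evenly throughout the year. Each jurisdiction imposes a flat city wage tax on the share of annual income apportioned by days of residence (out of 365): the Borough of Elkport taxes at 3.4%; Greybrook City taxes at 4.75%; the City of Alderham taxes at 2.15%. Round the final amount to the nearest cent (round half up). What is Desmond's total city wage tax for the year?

The Borough of Elkport, 1 January – 24 April 2034: 114 days → $295,000 × 3.4% × 114/365 = $3,132.6575
Greybrook City, 25 April – 27 July 2034: 94 days → $295,000 × 4.75% × 94/365 = $3,608.6986
The City of Alderham, 28 July – 31 December 2034: 157 days → $295,000 × 2.15% × 157/365 = $2,728.1438
Total = $9,469.5000

$9,469.50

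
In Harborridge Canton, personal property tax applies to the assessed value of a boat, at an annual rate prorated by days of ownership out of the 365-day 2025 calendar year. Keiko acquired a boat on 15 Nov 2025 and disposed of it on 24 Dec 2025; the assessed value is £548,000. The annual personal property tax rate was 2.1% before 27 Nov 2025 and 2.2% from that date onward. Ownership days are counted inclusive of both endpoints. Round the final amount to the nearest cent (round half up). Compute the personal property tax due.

15 Nov – 26 Nov 2025: 12 days at 2.1% → £548,000 × 2.1% × 12/365 = £378.3452
27 Nov – 24 Dec 2025: 28 days at 2.2% → £548,000 × 2.2% × 28/365 = £924.8438
Total = £1,303.1890

£1,303.19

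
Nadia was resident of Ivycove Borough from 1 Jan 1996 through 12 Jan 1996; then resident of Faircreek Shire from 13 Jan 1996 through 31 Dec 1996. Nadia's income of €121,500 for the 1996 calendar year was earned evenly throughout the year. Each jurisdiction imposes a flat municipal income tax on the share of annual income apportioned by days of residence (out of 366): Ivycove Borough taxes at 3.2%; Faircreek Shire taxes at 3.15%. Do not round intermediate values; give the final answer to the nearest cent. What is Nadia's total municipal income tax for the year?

€3,829.24

Ivycove Borough, 1 Jan – 12 Jan 1996: 12 days → €121,500 × 3.2% × 12/366 = €127.4754
Faircreek Shire, 13 Jan – 31 Dec 1996: 354 days → €121,500 × 3.15% × 354/366 = €3,701.7664
Total = €3,829.2418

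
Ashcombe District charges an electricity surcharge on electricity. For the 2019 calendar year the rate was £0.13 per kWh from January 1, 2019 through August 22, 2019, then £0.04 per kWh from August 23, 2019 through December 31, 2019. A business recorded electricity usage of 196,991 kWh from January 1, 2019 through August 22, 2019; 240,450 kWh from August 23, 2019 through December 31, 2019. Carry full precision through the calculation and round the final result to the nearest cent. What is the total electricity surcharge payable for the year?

January 1 – August 22, 2019: 196,991 kWh at £0.13/kWh → £25,608.83
August 23 – December 31, 2019: 240,450 kWh at £0.04/kWh → £9,618.00

£35,226.83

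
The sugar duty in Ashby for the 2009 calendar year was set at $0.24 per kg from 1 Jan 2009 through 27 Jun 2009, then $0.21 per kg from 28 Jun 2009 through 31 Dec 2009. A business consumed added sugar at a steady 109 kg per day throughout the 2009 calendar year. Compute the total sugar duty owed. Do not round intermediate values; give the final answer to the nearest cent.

$8,936.91

1 Jan – 27 Jun 2009: 178 days × 109 kg/day = 19,402 kg at $0.24/kg → $4,656.48
28 Jun – 31 Dec 2009: 187 days × 109 kg/day = 20,383 kg at $0.21/kg → $4,280.43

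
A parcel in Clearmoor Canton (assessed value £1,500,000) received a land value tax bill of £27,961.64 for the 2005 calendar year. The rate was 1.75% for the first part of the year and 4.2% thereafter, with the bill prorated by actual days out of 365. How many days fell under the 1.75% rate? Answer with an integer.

348 days

Let d = days at the first rate; then 365 − d days at the second rate.
£1,500,000 × [1.75%·d + 4.2%·(365−d)] / 365 = £27,961.64
Solving gives d = 348, so the new rate took effect on December 15, 2005.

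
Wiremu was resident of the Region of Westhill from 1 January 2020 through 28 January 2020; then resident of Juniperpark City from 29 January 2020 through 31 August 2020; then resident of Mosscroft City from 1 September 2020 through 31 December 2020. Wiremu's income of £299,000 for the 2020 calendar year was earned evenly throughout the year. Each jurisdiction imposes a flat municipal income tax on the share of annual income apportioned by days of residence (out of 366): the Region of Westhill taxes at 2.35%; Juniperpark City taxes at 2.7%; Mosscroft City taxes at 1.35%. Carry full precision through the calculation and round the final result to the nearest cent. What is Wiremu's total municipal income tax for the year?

The Region of Westhill, 1 January – 28 January 2020: 28 days → £299,000 × 2.35% × 28/366 = £537.5464
Juniperpark City, 29 January – 31 August 2020: 216 days → £299,000 × 2.7% × 216/366 = £4,764.3934
Mosscroft City, 1 September – 31 December 2020: 122 days → £299,000 × 1.35% × 122/366 = £1,345.5000
Total = £6,647.4399

£6,647.44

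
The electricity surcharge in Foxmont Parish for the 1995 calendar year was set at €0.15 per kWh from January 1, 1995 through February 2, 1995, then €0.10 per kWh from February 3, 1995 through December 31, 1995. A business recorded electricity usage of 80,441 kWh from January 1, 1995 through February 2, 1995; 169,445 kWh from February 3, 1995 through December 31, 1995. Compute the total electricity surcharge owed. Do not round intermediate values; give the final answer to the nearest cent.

€29,010.65

January 1 – February 2, 1995: 80,441 kWh at €0.15/kWh → €12,066.15
February 3 – December 31, 1995: 169,445 kWh at €0.10/kWh → €16,944.50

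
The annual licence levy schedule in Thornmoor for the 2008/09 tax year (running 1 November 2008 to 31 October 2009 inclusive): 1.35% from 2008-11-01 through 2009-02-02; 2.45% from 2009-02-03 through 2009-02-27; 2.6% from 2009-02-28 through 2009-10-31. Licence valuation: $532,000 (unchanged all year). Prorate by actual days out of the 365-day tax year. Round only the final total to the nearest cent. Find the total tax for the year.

2008-11-01 to 2009-02-02: 94 days at 1.35% → $532,000 × 1.35% × 94/365 = $1,849.6110
2009-02-03 to 2009-02-27: 25 days at 2.45% → $532,000 × 2.45% × 25/365 = $892.7397
2009-02-28 to 2009-10-31: 246 days at 2.6% → $532,000 × 2.6% × 246/365 = $9,322.3890
Total = $12,064.7397

$12,064.74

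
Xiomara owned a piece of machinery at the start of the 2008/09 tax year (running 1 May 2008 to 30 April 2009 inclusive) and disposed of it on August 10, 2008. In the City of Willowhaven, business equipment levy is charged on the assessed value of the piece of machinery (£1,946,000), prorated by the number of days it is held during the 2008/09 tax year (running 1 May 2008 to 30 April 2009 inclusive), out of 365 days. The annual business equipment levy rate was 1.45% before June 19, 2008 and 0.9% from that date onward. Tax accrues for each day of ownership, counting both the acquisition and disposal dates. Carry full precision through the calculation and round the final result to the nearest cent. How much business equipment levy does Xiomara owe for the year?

£6,331.16

May 1 – June 18, 2008: 49 days at 1.45% → £1,946,000 × 1.45% × 49/365 = £3,788.0356
June 19 – August 10, 2008: 53 days at 0.9% → £1,946,000 × 0.9% × 53/365 = £2,543.1288
Total = £6,331.1644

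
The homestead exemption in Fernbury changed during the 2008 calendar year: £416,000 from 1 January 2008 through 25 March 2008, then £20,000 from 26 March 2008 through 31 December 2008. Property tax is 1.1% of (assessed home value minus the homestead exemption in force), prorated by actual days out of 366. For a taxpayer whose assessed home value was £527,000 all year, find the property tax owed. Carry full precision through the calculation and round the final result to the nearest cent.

£4,565.36

1 January – 25 March 2008: 85 days, exemption £416,000 → (£527,000 − £416,000) × 1.1% × 85/366 = £283.5656
26 March – 31 December 2008: 281 days, exemption £20,000 → (£527,000 − £20,000) × 1.1% × 281/366 = £4,281.7951
Total = £4,565.3607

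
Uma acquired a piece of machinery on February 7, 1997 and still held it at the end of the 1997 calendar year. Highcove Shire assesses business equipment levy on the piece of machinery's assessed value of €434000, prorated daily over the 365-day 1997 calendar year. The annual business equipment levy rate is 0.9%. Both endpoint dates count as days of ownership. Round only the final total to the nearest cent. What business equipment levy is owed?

Days held (February 7 – December 31, 1997): 328 out of 365
Tax = €434000 × 0.9% × 328/365 = €3510.0493

€3510.05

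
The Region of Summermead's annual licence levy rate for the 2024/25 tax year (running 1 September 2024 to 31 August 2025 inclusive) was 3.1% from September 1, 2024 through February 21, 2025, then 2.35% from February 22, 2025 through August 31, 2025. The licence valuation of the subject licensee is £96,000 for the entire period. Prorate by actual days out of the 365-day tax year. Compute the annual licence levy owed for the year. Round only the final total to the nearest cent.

September 1, 2024 – February 21, 2025: 174 days at 3.1% → £96,000 × 3.1% × 174/365 = £1,418.6959
February 22 – August 31, 2025: 191 days at 2.35% → £96,000 × 2.35% × 191/365 = £1,180.5370
Total = £2,599.2329

£2,599.23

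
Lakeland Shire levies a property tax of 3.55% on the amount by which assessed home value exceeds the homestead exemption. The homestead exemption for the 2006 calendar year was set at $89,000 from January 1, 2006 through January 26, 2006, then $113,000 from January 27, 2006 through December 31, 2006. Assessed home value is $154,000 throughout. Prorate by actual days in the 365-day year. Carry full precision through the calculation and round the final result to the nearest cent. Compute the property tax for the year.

$1,516.19

January 1 – January 26, 2006: 26 days, exemption $89,000 → ($154,000 − $89,000) × 3.55% × 26/365 = $164.3699
January 27 – December 31, 2006: 339 days, exemption $113,000 → ($154,000 − $113,000) × 3.55% × 339/365 = $1,351.8205
Total = $1,516.1904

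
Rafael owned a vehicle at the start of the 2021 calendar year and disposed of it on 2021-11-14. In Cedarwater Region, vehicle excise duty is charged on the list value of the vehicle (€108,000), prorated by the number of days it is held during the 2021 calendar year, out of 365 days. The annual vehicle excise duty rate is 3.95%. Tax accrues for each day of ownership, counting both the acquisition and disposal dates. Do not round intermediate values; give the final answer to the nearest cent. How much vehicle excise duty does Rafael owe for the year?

Days held (2021-01-01 to 2021-11-14): 318 out of 365
Tax = €108,000 × 3.95% × 318/365 = €3,716.6795

€3,716.68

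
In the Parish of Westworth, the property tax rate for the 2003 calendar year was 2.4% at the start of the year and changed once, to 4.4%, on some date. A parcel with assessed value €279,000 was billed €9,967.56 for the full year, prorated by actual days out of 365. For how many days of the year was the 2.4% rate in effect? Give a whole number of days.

Let d = days at the first rate; then 365 − d days at the second rate.
€279,000 × [2.4%·d + 4.4%·(365−d)] / 365 = €9,967.56
Solving gives d = 151, so the new rate took effect on 1 Jun 2003.

151 days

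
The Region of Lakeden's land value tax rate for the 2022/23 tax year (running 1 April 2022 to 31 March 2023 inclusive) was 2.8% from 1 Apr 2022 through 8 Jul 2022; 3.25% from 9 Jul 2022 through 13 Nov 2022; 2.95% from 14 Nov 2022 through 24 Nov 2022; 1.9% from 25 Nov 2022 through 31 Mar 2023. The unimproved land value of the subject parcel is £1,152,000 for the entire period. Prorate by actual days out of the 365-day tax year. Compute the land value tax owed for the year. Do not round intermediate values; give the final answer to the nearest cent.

£30,518.53

1 Apr – 8 Jul 2022: 99 days at 2.8% → £1,152,000 × 2.8% × 99/365 = £8,748.8877
9 Jul – 13 Nov 2022: 128 days at 3.25% → £1,152,000 × 3.25% × 128/365 = £13,129.6438
14 Nov – 24 Nov 2022: 11 days at 2.95% → £1,152,000 × 2.95% × 11/365 = £1,024.1753
25 Nov 2022 – 31 Mar 2023: 127 days at 1.9% → £1,152,000 × 1.9% × 127/365 = £7,615.8247
Total = £30,518.5315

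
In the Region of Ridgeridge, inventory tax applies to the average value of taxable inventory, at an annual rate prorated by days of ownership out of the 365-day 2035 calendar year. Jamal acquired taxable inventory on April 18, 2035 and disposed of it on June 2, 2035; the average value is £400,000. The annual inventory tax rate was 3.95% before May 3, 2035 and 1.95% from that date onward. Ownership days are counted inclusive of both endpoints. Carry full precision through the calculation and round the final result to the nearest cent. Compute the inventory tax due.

April 18 – May 2, 2035: 15 days at 3.95% → £400,000 × 3.95% × 15/365 = £649.3151
May 3 – June 2, 2035: 31 days at 1.95% → £400,000 × 1.95% × 31/365 = £662.4658
Total = £1,311.7808

£1,311.78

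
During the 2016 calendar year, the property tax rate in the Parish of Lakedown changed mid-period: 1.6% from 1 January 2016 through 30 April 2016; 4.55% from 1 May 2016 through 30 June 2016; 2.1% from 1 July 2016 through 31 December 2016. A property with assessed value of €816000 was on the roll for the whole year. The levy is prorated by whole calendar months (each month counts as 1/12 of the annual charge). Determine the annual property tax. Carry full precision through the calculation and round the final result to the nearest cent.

€19108.00

1 January – 30 April 2016: 4 months at 1.6% → €816000 × 1.6% × 4/12 = €4352.0000
1 May – 30 June 2016: 2 months at 4.55% → €816000 × 4.55% × 2/12 = €6188.0000
1 July – 31 December 2016: 6 months at 2.1% → €816000 × 2.1% × 6/12 = €8568.0000
Total = €19108.0000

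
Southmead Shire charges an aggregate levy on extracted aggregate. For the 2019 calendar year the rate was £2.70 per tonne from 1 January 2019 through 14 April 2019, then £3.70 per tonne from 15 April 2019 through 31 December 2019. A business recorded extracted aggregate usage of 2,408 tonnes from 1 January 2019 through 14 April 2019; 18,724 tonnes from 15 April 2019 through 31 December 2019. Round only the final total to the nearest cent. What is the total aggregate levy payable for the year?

£75,780.40

1 January – 14 April 2019: 2,408 tonnes at £2.70/tonne → £6,501.60
15 April – 31 December 2019: 18,724 tonnes at £3.70/tonne → £69,278.80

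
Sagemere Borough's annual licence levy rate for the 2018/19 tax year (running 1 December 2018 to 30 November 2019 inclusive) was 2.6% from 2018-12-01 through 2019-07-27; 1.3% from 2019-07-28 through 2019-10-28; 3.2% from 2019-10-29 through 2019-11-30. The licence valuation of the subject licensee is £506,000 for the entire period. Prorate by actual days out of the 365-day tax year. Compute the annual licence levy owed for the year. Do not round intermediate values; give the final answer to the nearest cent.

£11,754.45

2018-12-01 to 2019-07-27: 239 days at 2.6% → £506,000 × 2.6% × 239/365 = £8,614.4767
2019-07-28 to 2019-10-28: 93 days at 1.3% → £506,000 × 1.3% × 93/365 = £1,676.0384
2019-10-29 to 2019-11-30: 33 days at 3.2% → £506,000 × 3.2% × 33/365 = £1,463.9342
Total = £11,754.4493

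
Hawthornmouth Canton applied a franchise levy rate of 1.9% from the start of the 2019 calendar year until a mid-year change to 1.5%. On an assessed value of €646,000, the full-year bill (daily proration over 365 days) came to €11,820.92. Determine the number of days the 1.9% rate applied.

Let d = days at the first rate; then 365 − d days at the second rate.
€646,000 × [1.9%·d + 1.5%·(365−d)] / 365 = €11,820.92
Solving gives d = 301, so the new rate took effect on 29 Oct 2019.

301 days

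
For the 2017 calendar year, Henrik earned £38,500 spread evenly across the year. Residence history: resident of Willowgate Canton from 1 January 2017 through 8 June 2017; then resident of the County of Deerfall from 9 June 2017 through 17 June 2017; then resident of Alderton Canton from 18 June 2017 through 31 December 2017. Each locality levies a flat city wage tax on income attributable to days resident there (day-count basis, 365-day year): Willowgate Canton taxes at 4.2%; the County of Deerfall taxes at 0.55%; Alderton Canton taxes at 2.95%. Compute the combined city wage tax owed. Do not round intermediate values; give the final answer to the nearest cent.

Willowgate Canton, 1 January – 8 June 2017: 159 days → £38,500 × 4.2% × 159/365 = £704.3918
The County of Deerfall, 9 June – 17 June 2017: 9 days → £38,500 × 0.55% × 9/365 = £5.2212
Alderton Canton, 18 June – 31 December 2017: 197 days → £38,500 × 2.95% × 197/365 = £612.9938
Total = £1,322.6068

£1,322.61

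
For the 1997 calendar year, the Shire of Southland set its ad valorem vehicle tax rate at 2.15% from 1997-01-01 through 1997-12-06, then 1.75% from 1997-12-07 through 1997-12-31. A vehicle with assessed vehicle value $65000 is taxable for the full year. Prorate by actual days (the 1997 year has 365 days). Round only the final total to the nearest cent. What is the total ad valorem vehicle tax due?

1997-01-01 to 1997-12-06: 340 days at 2.15% → $65000 × 2.15% × 340/365 = $1301.7808
1997-12-07 to 1997-12-31: 25 days at 1.75% → $65000 × 1.75% × 25/365 = $77.9110
Total = $1379.6918

$1379.69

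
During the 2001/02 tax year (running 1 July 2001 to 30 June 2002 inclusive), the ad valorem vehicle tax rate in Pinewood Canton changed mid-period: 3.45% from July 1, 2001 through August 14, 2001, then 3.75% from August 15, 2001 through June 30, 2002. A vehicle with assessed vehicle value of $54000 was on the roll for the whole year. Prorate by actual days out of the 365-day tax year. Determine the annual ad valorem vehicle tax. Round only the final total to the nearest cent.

$2005.03

July 1 – August 14, 2001: 45 days at 3.45% → $54000 × 3.45% × 45/365 = $229.6849
August 15, 2001 – June 30, 2002: 320 days at 3.75% → $54000 × 3.75% × 320/365 = $1775.3425
Total = $2005.0274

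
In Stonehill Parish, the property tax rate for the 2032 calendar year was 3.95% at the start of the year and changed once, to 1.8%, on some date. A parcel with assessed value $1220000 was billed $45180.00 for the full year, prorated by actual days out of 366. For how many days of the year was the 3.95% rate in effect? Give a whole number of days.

Let d = days at the first rate; then 366 − d days at the second rate.
$1220000 × [3.95%·d + 1.8%·(366−d)] / 366 = $45180.00
Solving gives d = 324, so the new rate took effect on November 20, 2032.

324 days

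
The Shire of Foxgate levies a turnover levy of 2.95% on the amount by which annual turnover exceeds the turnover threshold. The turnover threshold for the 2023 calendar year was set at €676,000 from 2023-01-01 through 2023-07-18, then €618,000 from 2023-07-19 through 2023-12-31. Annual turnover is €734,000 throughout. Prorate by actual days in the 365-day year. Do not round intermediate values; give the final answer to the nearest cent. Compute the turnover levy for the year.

€2,489.15

2023-01-01 to 2023-07-18: 199 days, exemption €676,000 → (€734,000 − €676,000) × 2.95% × 199/365 = €932.8466
2023-07-19 to 2023-12-31: 166 days, exemption €618,000 → (€734,000 − €618,000) × 2.95% × 166/365 = €1,556.3068
Total = €2,489.1534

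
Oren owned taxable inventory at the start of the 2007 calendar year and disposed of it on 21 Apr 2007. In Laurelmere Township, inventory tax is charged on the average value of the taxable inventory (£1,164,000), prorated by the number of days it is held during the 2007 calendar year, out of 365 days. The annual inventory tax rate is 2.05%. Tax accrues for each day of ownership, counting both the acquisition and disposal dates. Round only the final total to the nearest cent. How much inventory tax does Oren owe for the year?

£7,256.66

Days held (1 Jan – 21 Apr 2007): 111 out of 365
Tax = £1,164,000 × 2.05% × 111/365 = £7,256.6630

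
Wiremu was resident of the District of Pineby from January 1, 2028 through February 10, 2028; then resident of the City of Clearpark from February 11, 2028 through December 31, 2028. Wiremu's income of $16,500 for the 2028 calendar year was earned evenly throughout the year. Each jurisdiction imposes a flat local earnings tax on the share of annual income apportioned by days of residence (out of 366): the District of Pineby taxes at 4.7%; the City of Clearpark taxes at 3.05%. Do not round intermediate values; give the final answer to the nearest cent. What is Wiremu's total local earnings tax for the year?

$533.75

The District of Pineby, January 1 – February 10, 2028: 41 days → $16,500 × 4.7% × 41/366 = $86.8730
The City of Clearpark, February 11 – December 31, 2028: 325 days → $16,500 × 3.05% × 325/366 = $446.8750
Total = $533.7480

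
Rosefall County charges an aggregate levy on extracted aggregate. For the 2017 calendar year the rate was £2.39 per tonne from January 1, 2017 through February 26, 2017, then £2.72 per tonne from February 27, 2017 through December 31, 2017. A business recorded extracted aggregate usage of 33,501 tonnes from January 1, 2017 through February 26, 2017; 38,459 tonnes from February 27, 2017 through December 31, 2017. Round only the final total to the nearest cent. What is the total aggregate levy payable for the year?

January 1 – February 26, 2017: 33,501 tonnes at £2.39/tonne → £80,067.39
February 27 – December 31, 2017: 38,459 tonnes at £2.72/tonne → £104,608.48

£184,675.87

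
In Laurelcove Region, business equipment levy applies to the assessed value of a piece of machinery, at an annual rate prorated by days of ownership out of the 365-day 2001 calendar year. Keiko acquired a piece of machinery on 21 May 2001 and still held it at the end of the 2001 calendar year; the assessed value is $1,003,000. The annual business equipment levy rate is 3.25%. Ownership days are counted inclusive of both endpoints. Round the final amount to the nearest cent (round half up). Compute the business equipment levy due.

$20,094.35

Days held (21 May – 31 December 2001): 225 out of 365
Tax = $1,003,000 × 3.25% × 225/365 = $20,094.3493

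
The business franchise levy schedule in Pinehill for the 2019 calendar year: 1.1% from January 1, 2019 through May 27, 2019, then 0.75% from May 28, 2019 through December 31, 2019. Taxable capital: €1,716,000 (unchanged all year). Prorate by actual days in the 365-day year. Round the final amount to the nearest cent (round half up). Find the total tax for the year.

January 1 – May 27, 2019: 147 days at 1.1% → €1,716,000 × 1.1% × 147/365 = €7,602.1151
May 28 – December 31, 2019: 218 days at 0.75% → €1,716,000 × 0.75% × 218/365 = €7,686.7397
Total = €15,288.8548

€15,288.85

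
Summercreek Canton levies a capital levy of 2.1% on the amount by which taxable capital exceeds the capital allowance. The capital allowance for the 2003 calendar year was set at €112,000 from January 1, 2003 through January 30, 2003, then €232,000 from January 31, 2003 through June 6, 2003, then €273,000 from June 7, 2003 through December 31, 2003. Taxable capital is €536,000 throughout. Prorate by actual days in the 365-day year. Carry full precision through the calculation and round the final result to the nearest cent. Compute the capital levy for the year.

January 1 – January 30, 2003: 30 days, exemption €112,000 → (€536,000 − €112,000) × 2.1% × 30/365 = €731.8356
January 31 – June 6, 2003: 127 days, exemption €232,000 → (€536,000 − €232,000) × 2.1% × 127/365 = €2,221.2822
June 7 – December 31, 2003: 208 days, exemption €273,000 → (€536,000 − €273,000) × 2.1% × 208/365 = €3,147.3534
Total = €6,100.4712

€6,100.47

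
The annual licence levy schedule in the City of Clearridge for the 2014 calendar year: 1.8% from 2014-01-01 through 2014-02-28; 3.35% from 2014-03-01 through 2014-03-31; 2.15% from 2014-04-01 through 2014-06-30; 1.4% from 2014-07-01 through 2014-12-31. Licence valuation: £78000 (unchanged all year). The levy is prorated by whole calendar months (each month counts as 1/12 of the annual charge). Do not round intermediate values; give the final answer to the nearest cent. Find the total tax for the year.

£1417.00

2014-01-01 to 2014-02-28: 2 months at 1.8% → £78000 × 1.8% × 2/12 = £234.0000
2014-03-01 to 2014-03-31: 1 month at 3.35% → £78000 × 3.35% × 1/12 = £217.7500
2014-04-01 to 2014-06-30: 3 months at 2.15% → £78000 × 2.15% × 3/12 = £419.2500
2014-07-01 to 2014-12-31: 6 months at 1.4% → £78000 × 1.4% × 6/12 = £546.0000
Total = £1417.0000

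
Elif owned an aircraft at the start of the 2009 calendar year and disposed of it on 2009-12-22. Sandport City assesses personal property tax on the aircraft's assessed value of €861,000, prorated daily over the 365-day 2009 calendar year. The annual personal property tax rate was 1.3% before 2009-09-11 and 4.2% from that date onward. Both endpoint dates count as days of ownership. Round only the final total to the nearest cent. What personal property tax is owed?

2009-01-01 to 2009-09-10: 253 days at 1.3% → €861,000 × 1.3% × 253/365 = €7,758.4356
2009-09-11 to 2009-12-22: 103 days at 4.2% → €861,000 × 4.2% × 103/365 = €10,204.6192
Total = €17,963.0548

€17,963.05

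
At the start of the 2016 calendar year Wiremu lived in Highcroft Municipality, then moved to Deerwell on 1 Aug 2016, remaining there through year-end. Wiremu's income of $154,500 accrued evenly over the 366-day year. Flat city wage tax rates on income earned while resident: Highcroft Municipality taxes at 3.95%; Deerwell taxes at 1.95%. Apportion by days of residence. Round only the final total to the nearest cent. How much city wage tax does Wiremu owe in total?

Highcroft Municipality, 1 Jan – 31 Jul 2016: 213 days → $154,500 × 3.95% × 213/366 = $3,551.6004
Deerwell, 1 Aug – 31 Dec 2016: 153 days → $154,500 × 1.95% × 153/366 = $1,259.4283
Total = $4,811.0287

$4,811.03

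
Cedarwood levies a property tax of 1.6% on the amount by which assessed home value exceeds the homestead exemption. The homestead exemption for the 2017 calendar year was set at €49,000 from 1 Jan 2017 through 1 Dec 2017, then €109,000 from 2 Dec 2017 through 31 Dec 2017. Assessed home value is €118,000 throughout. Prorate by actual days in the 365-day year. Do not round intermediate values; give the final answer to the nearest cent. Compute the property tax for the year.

€1,025.10

1 Jan – 1 Dec 2017: 335 days, exemption €49,000 → (€118,000 − €49,000) × 1.6% × 335/365 = €1,013.2603
2 Dec – 31 Dec 2017: 30 days, exemption €109,000 → (€118,000 − €109,000) × 1.6% × 30/365 = €11.8356
Total = €1,025.0959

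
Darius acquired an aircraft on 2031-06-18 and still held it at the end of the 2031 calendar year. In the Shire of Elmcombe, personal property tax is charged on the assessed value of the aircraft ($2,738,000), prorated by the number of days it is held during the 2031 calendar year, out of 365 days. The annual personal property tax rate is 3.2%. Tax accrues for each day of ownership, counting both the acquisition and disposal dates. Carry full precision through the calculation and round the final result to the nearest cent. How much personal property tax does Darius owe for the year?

$47,288.64

Days held (2031-06-18 to 2031-12-31): 197 out of 365
Tax = $2,738,000 × 3.2% × 197/365 = $47,288.6356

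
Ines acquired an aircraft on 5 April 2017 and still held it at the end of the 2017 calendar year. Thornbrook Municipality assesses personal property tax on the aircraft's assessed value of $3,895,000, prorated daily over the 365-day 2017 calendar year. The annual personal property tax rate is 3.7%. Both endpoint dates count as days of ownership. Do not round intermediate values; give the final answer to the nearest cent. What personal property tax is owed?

$107,000.45

Days held (5 April – 31 December 2017): 271 out of 365
Tax = $3,895,000 × 3.7% × 271/365 = $107,000.4521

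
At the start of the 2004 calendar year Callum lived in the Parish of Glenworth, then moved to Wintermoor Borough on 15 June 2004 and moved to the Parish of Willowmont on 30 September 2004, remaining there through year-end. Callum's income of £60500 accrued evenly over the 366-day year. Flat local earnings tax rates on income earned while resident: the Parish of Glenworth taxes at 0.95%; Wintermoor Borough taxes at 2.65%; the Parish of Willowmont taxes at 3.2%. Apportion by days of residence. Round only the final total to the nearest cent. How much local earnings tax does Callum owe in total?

£1221.32

The Parish of Glenworth, 1 January – 14 June 2004: 166 days → £60500 × 0.95% × 166/366 = £260.6790
Wintermoor Borough, 15 June – 29 September 2004: 107 days → £60500 × 2.65% × 107/366 = £468.7097
The Parish of Willowmont, 30 September – 31 December 2004: 93 days → £60500 × 3.2% × 93/366 = £491.9344
Total = £1221.3231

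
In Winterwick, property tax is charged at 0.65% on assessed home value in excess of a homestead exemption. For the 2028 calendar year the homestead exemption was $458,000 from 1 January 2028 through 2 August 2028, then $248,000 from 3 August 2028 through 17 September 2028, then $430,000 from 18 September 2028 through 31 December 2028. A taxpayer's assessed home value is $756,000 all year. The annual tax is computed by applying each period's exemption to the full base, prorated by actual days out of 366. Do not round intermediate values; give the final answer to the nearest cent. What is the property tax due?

$2,160.77

1 January – 2 August 2028: 215 days, exemption $458,000 → ($756,000 − $458,000) × 0.65% × 215/366 = $1,137.8552
3 August – 17 September 2028: 46 days, exemption $248,000 → ($756,000 − $248,000) × 0.65% × 46/366 = $415.0055
18 September – 31 December 2028: 105 days, exemption $430,000 → ($756,000 − $430,000) × 0.65% × 105/366 = $607.9098
Total = $2,160.7705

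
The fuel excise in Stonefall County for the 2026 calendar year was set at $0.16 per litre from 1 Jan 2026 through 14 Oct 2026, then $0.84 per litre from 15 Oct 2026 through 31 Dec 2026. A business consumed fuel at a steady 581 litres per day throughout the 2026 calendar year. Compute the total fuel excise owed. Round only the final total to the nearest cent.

1 Jan – 14 Oct 2026: 287 days × 581 litres/day = 166,747 litres at $0.16/litre → $26,679.52
15 Oct – 31 Dec 2026: 78 days × 581 litres/day = 45,318 litres at $0.84/litre → $38,067.12

$64,746.64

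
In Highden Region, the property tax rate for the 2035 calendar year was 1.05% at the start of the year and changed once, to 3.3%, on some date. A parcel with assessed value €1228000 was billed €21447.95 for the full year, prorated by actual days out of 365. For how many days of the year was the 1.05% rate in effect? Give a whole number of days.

252 days

Let d = days at the first rate; then 365 − d days at the second rate.
€1228000 × [1.05%·d + 3.3%·(365−d)] / 365 = €21447.95
Solving gives d = 252, so the new rate took effect on September 10, 2035.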